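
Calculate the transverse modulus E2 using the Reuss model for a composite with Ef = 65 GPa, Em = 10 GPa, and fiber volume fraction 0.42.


1/E2 = Vf/Ef + (1-Vf)/Em = 0.42/65 + 0.58/10
E2 = 15.51 GPa

15.51 GPa


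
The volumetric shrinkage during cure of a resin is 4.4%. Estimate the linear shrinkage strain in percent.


Linear shrinkage ≈ vol_shrink/3 = 4.4/3 = 1.467%

1.467%


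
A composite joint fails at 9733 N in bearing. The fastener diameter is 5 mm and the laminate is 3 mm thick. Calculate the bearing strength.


sigma_br = F/(d*h) = 9733/(5*3) = 648.9 MPa

648.9 MPa


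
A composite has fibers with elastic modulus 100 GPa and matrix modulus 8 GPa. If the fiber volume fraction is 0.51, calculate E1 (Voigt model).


E1 = Ef*Vf + Em*(1-Vf) = 100*0.51 + 8*0.49 = 54.92 GPa

54.92 GPa


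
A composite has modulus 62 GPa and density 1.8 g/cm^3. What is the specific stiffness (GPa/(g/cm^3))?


Specific stiffness = E/rho = 62/1.8 = 34.4 GPa/(g/cm^3)

34.4 GPa/(g/cm^3)


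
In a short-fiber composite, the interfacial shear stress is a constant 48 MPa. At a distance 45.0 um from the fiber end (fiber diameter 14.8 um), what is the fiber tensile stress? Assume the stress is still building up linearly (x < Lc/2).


Force balance: sigma_f * (pi*d^2/4) = tau * (pi*d) * x  ->  sigma_f = 4 * tau * x / d
sigma_f = 4 * 48 * 45.0 / 14.8 = 583.8 MPa

583.8 MPa


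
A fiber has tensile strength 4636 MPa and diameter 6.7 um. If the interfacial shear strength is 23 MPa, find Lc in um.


Lc = sigma_f * d / (2 * tau_i) = 4636 * 6.7 / (2 * 23) = 675.2 um

675.2 um


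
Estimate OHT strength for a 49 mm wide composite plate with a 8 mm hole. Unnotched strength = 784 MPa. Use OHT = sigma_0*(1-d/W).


OHT = sigma_0*(1-d/W) = 784*(1-8/49) = 656.0 MPa

656.0 MPa


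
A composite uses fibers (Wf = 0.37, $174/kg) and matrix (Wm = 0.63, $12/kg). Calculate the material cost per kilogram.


Cost = cost_f*Wf + cost_m*Wm = 174*0.37 + 12*0.63 = $71.94/kg

$71.94/kg


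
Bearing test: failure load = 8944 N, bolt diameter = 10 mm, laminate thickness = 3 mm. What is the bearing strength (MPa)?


sigma_br = F/(d*h) = 8944/(10*3) = 298.1 MPa

298.1 MPa


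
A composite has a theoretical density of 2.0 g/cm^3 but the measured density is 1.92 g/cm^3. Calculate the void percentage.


Void% = (rho_theo - rho_actual)/rho_theo * 100 = (2.0 - 1.92)/2.0 * 100 = 4.0%

4.0%


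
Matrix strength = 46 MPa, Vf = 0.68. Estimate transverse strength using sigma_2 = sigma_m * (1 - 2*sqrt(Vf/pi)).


factor = 1 - 2*sqrt(0.68/pi) = 0.0695
sigma_2 = 46 * 0.0695 = 3.2 MPa

3.2 MPa


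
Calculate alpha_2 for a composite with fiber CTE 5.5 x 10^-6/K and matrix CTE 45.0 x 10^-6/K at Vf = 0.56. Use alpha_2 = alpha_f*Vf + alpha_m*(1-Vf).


alpha_2 = alpha_f*Vf + alpha_m*(1-Vf) = 5.5*0.56 + 45.0*0.44 = 22.9 x 10^-6/K

22.9 x 10^-6/K


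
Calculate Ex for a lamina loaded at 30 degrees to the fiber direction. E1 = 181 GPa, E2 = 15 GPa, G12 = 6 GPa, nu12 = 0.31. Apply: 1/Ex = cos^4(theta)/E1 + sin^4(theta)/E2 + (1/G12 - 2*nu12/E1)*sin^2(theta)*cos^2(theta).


cos^4(30) = 0.5625, sin^4(30) = 0.0625, sin^2(30)*cos^2(30) = 0.1875
1/G12 - 2*nu12/E1 = 1/6 - 2*0.31/181 = 0.163241 GPa^-1
1/Ex = 0.5625/181 + 0.0625/15 + 0.163241*0.1875 = 0.0378821 GPa^-1
Ex = 26.4 GPa

26.4 GPa


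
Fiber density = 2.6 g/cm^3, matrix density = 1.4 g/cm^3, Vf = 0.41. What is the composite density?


rho_c = rho_f*Vf + rho_m*(1-Vf) = 2.6*0.41 + 1.4*0.59 = 1.892 g/cm^3

1.892 g/cm^3


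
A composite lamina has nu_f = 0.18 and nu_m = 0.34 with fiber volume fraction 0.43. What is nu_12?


nu_12 = nu_f*Vf + nu_m*(1-Vf) = 0.18*0.43 + 0.34*0.57 = 0.2712

0.2712


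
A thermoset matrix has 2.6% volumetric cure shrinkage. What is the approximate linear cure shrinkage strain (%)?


Linear shrinkage ≈ vol_shrink/3 = 2.6/3 = 0.867%

0.867%


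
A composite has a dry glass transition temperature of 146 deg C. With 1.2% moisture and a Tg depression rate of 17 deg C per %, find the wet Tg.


Tg_wet = Tg_dry - k*moisture = 146 - 17*1.2 = 125.6 deg C

125.6 deg C


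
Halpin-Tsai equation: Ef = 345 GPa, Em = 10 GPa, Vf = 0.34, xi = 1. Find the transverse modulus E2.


eta = (Ef/Em - 1)/(Ef/Em + xi) = (34.5 - 1)/(34.5 + 1) = 0.9437
E2 = Em*(1+xi*eta*Vf)/(1-eta*Vf) = 19.45 GPa

19.45 GPa


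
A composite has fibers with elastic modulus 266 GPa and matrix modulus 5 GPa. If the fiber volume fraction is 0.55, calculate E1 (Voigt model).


E1 = Ef*Vf + Em*(1-Vf) = 266*0.55 + 5*0.45 = 148.55 GPa

148.55 GPa


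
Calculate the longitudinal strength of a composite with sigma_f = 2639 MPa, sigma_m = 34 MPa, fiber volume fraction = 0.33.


sigma_1 = sigma_f*Vf + sigma_m*(1-Vf) = 2639*0.33 + 34*0.67 = 893.7 MPa

893.7 MPa


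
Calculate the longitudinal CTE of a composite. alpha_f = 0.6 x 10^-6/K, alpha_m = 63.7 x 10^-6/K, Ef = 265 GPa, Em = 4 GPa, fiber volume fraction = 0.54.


E1 = Ef*Vf + Em*(1-Vf) = 144.94
alpha_1 = (alpha_f*Ef*Vf + alpha_m*Em*(1-Vf))/E1 = 1.4 x 10^-6/K

1.4 x 10^-6/K


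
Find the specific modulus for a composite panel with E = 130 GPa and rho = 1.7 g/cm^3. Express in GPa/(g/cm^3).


Specific stiffness = E/rho = 130/1.7 = 76.5 GPa/(g/cm^3)

76.5 GPa/(g/cm^3)


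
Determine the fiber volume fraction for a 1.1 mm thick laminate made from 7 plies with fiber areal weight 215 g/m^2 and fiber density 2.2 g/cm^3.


Vf = n * FAW / (rho_f * h * 1000) = 7 * 215 / (2.2 * 1.1 * 1000) = 0.6219

0.6219


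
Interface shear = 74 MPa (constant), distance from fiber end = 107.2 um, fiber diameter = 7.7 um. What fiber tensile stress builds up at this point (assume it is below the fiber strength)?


Force balance: sigma_f * (pi*d^2/4) = tau * (pi*d) * x  ->  sigma_f = 4 * tau * x / d
sigma_f = 4 * 74 * 107.2 / 7.7 = 4120.9 MPa

4120.9 MPa


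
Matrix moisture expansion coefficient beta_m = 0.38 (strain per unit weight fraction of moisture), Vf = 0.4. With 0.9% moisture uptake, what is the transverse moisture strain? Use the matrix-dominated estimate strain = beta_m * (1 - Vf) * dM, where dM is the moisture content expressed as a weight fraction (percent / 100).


dM = 0.9/100 = 0.009
strain = beta_m * (1-Vf) * dM = 0.38 * 0.6 * 0.009 = 0.002052

0.002052


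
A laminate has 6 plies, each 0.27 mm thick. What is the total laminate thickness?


h = n * t_ply = 6 * 0.27 = 1.62 mm

1.62 mm


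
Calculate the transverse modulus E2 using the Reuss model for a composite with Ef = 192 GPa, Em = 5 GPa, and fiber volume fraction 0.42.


1/E2 = Vf/Ef + (1-Vf)/Em = 0.42/192 + 0.58/5
E2 = 8.46 GPa

8.46 GPa


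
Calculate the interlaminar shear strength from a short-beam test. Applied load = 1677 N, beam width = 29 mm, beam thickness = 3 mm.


ILSS = 3F/(4bh) = 3*1677/(4*29*3) = 14.46 MPa

14.46 MPa


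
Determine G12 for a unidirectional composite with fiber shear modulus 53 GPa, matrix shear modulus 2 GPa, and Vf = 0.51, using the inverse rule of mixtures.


1/G12 = Vf/Gf + (1-Vf)/Gm = 0.51/53 + 0.49/2
G12 = 3.93 GPa

3.93 GPa


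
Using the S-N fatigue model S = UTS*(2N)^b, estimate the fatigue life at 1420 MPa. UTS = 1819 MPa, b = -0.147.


N = 0.5 * (S/UTS)^(1/b) = 0.5 * (1420/1819)^(1/-0.147) = 2.6950 cycles

2.6950 cycles


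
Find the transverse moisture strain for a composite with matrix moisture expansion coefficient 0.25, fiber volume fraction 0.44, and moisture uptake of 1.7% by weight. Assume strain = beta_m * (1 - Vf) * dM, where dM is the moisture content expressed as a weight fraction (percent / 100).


dM = 1.7/100 = 0.017
strain = beta_m * (1-Vf) * dM = 0.25 * 0.56 * 0.017 = 0.00238

0.00238


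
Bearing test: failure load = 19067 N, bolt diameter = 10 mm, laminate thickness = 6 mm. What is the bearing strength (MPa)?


sigma_br = F/(d*h) = 19067/(10*6) = 317.8 MPa

317.8 MPa


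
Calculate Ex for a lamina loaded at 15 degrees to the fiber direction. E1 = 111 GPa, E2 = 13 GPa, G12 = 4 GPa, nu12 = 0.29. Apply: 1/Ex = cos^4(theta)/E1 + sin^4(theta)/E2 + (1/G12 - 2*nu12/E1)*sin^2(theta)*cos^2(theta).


cos^4(15) = 0.870513, sin^4(15) = 0.004487, sin^2(15)*cos^2(15) = 0.0625
1/G12 - 2*nu12/E1 = 1/4 - 2*0.29/111 = 0.244775 GPa^-1
1/Ex = 0.870513/111 + 0.004487/13 + 0.244775*0.0625 = 0.0234861 GPa^-1
Ex = 42.58 GPa

42.58 GPa


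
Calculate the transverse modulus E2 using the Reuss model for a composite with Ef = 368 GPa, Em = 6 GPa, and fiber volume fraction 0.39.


1/E2 = Vf/Ef + (1-Vf)/Em = 0.39/368 + 0.61/6
E2 = 9.73 GPa

9.73 GPa


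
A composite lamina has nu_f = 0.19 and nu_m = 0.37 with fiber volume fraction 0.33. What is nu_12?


nu_12 = nu_f*Vf + nu_m*(1-Vf) = 0.19*0.33 + 0.37*0.67 = 0.3106

0.3106


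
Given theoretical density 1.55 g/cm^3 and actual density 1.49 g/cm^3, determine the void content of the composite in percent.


Void% = (rho_theo - rho_actual)/rho_theo * 100 = (1.55 - 1.49)/1.55 * 100 = 3.87%

3.87%


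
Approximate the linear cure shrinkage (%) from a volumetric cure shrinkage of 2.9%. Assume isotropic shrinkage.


Linear shrinkage ≈ vol_shrink/3 = 2.9/3 = 0.967%

0.967%


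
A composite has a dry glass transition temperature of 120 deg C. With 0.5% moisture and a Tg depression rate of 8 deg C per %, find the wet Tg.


Tg_wet = Tg_dry - k*moisture = 120 - 8*0.5 = 116.0 deg C

116.0 deg C


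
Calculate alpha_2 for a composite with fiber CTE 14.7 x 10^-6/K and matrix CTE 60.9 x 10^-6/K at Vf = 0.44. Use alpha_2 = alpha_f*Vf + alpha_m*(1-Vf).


alpha_2 = alpha_f*Vf + alpha_m*(1-Vf) = 14.7*0.44 + 60.9*0.56 = 40.6 x 10^-6/K

40.6 x 10^-6/K


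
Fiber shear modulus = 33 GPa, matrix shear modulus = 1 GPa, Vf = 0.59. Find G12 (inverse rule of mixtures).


1/G12 = Vf/Gf + (1-Vf)/Gm = 0.59/33 + 0.41/1
G12 = 2.34 GPa

2.34 GPa


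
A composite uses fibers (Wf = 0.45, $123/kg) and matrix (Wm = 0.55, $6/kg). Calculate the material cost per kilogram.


Cost = cost_f*Wf + cost_m*Wm = 123*0.45 + 6*0.55 = $58.65/kg

$58.65/kg


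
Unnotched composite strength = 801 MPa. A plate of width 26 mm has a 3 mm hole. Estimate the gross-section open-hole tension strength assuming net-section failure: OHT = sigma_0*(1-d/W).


OHT = sigma_0*(1-d/W) = 801*(1-3/26) = 708.6 MPa

708.6 MPa


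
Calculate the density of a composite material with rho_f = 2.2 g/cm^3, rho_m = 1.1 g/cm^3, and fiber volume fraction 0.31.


rho_c = rho_f*Vf + rho_m*(1-Vf) = 2.2*0.31 + 1.1*0.69 = 1.441 g/cm^3

1.441 g/cm^3


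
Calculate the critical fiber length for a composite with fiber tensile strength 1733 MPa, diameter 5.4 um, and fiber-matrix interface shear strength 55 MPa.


Lc = sigma_f * d / (2 * tau_i) = 1733 * 5.4 / (2 * 55) = 85.1 um

85.1 um


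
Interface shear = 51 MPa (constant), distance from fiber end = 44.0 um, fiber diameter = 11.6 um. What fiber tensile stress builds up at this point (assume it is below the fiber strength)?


Force balance: sigma_f * (pi*d^2/4) = tau * (pi*d) * x  ->  sigma_f = 4 * tau * x / d
sigma_f = 4 * 51 * 44.0 / 11.6 = 773.8 MPa

773.8 MPa


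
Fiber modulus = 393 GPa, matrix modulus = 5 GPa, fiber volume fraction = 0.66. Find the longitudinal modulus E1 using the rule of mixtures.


E1 = Ef*Vf + Em*(1-Vf) = 393*0.66 + 5*0.34 = 261.08 GPa

261.08 GPa


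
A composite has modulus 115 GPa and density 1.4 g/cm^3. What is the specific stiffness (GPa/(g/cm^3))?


Specific stiffness = E/rho = 115/1.4 = 82.1 GPa/(g/cm^3)

82.1 GPa/(g/cm^3)


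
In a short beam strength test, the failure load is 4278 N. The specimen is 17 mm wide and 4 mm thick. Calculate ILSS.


ILSS = 3F/(4bh) = 3*4278/(4*17*4) = 47.18 MPa

47.18 MPa


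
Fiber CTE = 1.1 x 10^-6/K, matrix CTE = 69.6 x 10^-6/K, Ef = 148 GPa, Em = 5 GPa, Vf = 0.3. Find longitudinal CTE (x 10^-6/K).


E1 = Ef*Vf + Em*(1-Vf) = 47.9
alpha_1 = (alpha_f*Ef*Vf + alpha_m*Em*(1-Vf))/E1 = 6.11 x 10^-6/K

6.11 x 10^-6/K


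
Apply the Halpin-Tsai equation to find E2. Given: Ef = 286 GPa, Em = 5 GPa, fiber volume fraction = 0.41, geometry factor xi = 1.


eta = (Ef/Em - 1)/(Ef/Em + xi) = (57.2 - 1)/(57.2 + 1) = 0.9656
E2 = Em*(1+xi*eta*Vf)/(1-eta*Vf) = 11.55 GPa

11.55 GPa


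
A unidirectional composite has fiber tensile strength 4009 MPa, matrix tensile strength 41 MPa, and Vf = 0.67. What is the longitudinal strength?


sigma_1 = sigma_f*Vf + sigma_m*(1-Vf) = 4009*0.67 + 41*0.33 = 2699.6 MPa

2699.6 MPa


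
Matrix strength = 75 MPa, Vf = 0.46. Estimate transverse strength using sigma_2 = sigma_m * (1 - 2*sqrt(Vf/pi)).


factor = 1 - 2*sqrt(0.46/pi) = 0.2347
sigma_2 = 75 * 0.2347 = 17.6 MPa

17.6 MPa


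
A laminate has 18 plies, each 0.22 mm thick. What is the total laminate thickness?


h = n * t_ply = 18 * 0.22 = 3.96 mm

3.96 mm


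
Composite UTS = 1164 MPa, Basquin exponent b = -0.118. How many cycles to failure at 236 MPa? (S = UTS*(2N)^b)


N = 0.5 * (S/UTS)^(1/b) = 0.5 * (236/1164)^(1/-0.118) = 373420.9039 cycles

373420.9039 cycles


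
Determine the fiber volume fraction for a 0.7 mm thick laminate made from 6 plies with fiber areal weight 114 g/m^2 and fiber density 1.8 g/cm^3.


Vf = n * FAW / (rho_f * h * 1000) = 6 * 114 / (1.8 * 0.7 * 1000) = 0.5429

0.5429


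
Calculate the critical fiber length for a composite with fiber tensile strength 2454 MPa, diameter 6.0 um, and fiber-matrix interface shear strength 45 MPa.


Lc = sigma_f * d / (2 * tau_i) = 2454 * 6.0 / (2 * 45) = 163.6 um

163.6 um


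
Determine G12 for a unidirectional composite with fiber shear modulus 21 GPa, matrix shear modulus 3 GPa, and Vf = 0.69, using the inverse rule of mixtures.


1/G12 = Vf/Gf + (1-Vf)/Gm = 0.69/21 + 0.31/3
G12 = 7.34 GPa

7.34 GPa


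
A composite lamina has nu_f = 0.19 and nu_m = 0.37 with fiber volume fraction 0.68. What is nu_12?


nu_12 = nu_f*Vf + nu_m*(1-Vf) = 0.19*0.68 + 0.37*0.32 = 0.2476

0.2476


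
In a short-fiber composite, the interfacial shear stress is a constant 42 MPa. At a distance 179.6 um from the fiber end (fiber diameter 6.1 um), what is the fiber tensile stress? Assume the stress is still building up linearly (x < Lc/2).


Force balance: sigma_f * (pi*d^2/4) = tau * (pi*d) * x  ->  sigma_f = 4 * tau * x / d
sigma_f = 4 * 42 * 179.6 / 6.1 = 4946.4 MPa

4946.4 MPa


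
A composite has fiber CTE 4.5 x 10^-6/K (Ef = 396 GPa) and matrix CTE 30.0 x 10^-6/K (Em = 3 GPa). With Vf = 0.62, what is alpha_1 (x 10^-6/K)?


E1 = Ef*Vf + Em*(1-Vf) = 246.66
alpha_1 = (alpha_f*Ef*Vf + alpha_m*Em*(1-Vf))/E1 = 4.62 x 10^-6/K

4.62 x 10^-6/K


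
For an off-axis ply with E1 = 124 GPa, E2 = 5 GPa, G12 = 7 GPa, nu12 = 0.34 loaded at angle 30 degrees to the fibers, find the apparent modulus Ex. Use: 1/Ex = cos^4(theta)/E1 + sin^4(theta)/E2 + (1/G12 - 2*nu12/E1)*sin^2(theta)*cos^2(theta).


cos^4(30) = 0.5625, sin^4(30) = 0.0625, sin^2(30)*cos^2(30) = 0.1875
1/G12 - 2*nu12/E1 = 1/7 - 2*0.34/124 = 0.137373 GPa^-1
1/Ex = 0.5625/124 + 0.0625/5 + 0.137373*0.1875 = 0.0427938 GPa^-1
Ex = 23.37 GPa

23.37 GPa


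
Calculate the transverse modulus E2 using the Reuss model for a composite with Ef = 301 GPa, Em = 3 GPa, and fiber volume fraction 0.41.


1/E2 = Vf/Ef + (1-Vf)/Em = 0.41/301 + 0.59/3
E2 = 5.05 GPa

5.05 GPa


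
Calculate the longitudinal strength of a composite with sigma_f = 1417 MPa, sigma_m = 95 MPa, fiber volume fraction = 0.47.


sigma_1 = sigma_f*Vf + sigma_m*(1-Vf) = 1417*0.47 + 95*0.53 = 716.3 MPa

716.3 MPa


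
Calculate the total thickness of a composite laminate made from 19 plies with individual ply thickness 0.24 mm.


h = n * t_ply = 19 * 0.24 = 4.56 mm

4.56 mm


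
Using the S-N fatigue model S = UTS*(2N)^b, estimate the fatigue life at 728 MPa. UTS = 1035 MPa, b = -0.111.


N = 0.5 * (S/UTS)^(1/b) = 0.5 * (728/1035)^(1/-0.111) = 11.9022 cycles

11.9022 cycles


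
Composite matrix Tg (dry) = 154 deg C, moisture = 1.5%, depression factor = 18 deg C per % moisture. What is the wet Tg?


Tg_wet = Tg_dry - k*moisture = 154 - 18*1.5 = 127.0 deg C

127.0 deg C


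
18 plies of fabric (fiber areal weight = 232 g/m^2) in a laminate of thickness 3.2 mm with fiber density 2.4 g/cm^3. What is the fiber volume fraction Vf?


Vf = n * FAW / (rho_f * h * 1000) = 18 * 232 / (2.4 * 3.2 * 1000) = 0.5438

0.5438


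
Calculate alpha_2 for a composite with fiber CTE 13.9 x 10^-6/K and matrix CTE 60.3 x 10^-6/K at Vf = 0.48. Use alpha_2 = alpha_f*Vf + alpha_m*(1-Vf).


alpha_2 = alpha_f*Vf + alpha_m*(1-Vf) = 13.9*0.48 + 60.3*0.52 = 38.0 x 10^-6/K

38.0 x 10^-6/K


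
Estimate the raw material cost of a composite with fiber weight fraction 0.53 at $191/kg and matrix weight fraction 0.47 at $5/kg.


Cost = cost_f*Wf + cost_m*Wm = 191*0.53 + 5*0.47 = $103.58/kg

$103.58/kg


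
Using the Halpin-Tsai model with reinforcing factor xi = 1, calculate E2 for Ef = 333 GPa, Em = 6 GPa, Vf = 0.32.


eta = (Ef/Em - 1)/(Ef/Em + xi) = (55.5 - 1)/(55.5 + 1) = 0.9646
E2 = Em*(1+xi*eta*Vf)/(1-eta*Vf) = 11.36 GPa

11.36 GPa


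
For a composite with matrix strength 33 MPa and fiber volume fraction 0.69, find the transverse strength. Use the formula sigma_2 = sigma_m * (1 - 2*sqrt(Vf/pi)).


factor = 1 - 2*sqrt(0.69/pi) = 0.0627
sigma_2 = 33 * 0.0627 = 2.07 MPa

2.07 MPa


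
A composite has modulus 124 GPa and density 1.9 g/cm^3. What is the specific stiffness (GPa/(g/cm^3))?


Specific stiffness = E/rho = 124/1.9 = 65.3 GPa/(g/cm^3)

65.3 GPa/(g/cm^3)


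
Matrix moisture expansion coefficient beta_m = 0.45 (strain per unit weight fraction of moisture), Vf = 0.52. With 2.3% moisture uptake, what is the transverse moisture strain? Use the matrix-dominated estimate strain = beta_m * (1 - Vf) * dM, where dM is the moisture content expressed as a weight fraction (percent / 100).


dM = 2.3/100 = 0.023
strain = beta_m * (1-Vf) * dM = 0.45 * 0.48 * 0.023 = 0.004968

0.004968


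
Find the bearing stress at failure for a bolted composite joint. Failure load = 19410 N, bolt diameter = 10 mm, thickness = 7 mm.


sigma_br = F/(d*h) = 19410/(10*7) = 277.3 MPa

277.3 MPa


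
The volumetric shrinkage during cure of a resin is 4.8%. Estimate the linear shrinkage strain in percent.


Linear shrinkage ≈ vol_shrink/3 = 4.8/3 = 1.6%

1.6%


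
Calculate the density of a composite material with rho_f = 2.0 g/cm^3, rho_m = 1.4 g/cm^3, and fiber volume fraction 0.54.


rho_c = rho_f*Vf + rho_m*(1-Vf) = 2.0*0.54 + 1.4*0.46 = 1.724 g/cm^3

1.724 g/cm^3


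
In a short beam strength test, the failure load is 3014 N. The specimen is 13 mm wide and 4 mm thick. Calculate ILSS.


ILSS = 3F/(4bh) = 3*3014/(4*13*4) = 43.47 MPa

43.47 MPa


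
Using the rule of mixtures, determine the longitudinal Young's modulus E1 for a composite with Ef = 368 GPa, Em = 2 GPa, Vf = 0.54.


E1 = Ef*Vf + Em*(1-Vf) = 368*0.54 + 2*0.46 = 199.64 GPa

199.64 GPa


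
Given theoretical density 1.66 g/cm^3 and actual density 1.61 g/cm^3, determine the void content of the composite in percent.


Void% = (rho_theo - rho_actual)/rho_theo * 100 = (1.66 - 1.61)/1.66 * 100 = 3.01%

3.01%


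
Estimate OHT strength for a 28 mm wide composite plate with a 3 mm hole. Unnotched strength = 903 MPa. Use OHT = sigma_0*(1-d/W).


OHT = sigma_0*(1-d/W) = 903*(1-3/28) = 806.3 MPa

806.3 MPa


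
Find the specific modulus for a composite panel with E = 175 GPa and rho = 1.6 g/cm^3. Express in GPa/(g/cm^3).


Specific stiffness = E/rho = 175/1.6 = 109.4 GPa/(g/cm^3)

109.4 GPa/(g/cm^3)


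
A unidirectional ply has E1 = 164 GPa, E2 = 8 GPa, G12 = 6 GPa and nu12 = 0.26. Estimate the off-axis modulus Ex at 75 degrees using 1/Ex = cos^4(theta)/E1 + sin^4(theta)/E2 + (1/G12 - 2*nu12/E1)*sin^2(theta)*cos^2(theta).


cos^4(75) = 0.004487, sin^4(75) = 0.870513, sin^2(75)*cos^2(75) = 0.0625
1/G12 - 2*nu12/E1 = 1/6 - 2*0.26/164 = 0.163496 GPa^-1
1/Ex = 0.004487/164 + 0.870513/8 + 0.163496*0.0625 = 0.1190599 GPa^-1
Ex = 8.4 GPa

8.4 GPa


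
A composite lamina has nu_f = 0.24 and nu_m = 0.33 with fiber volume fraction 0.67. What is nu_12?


nu_12 = nu_f*Vf + nu_m*(1-Vf) = 0.24*0.67 + 0.33*0.33 = 0.2697

0.2697


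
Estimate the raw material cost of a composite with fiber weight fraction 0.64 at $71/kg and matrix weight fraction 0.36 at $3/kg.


Cost = cost_f*Wf + cost_m*Wm = 71*0.64 + 3*0.36 = $46.52/kg

$46.52/kg


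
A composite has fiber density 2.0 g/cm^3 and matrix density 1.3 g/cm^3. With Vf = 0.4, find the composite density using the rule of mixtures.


rho_c = rho_f*Vf + rho_m*(1-Vf) = 2.0*0.4 + 1.3*0.6 = 1.58 g/cm^3

1.58 g/cm^3


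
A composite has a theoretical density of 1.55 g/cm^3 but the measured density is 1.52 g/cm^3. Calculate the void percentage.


Void% = (rho_theo - rho_actual)/rho_theo * 100 = (1.55 - 1.52)/1.55 * 100 = 1.94%

1.94%


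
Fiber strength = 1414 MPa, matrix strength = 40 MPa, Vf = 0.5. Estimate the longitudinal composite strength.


sigma_1 = sigma_f*Vf + sigma_m*(1-Vf) = 1414*0.5 + 40*0.5 = 727.0 MPa

727.0 MPa


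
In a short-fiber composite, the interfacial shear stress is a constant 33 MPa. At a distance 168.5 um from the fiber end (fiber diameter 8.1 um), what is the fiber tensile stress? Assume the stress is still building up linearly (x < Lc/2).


Force balance: sigma_f * (pi*d^2/4) = tau * (pi*d) * x  ->  sigma_f = 4 * tau * x / d
sigma_f = 4 * 33 * 168.5 / 8.1 = 2745.9 MPa

2745.9 MPa


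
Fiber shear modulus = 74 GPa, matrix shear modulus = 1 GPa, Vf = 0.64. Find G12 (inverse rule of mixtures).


1/G12 = Vf/Gf + (1-Vf)/Gm = 0.64/74 + 0.36/1
G12 = 2.71 GPa

2.71 GPa


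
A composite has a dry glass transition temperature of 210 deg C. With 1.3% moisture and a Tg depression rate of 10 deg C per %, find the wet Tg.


Tg_wet = Tg_dry - k*moisture = 210 - 10*1.3 = 197.0 deg C

197.0 deg C


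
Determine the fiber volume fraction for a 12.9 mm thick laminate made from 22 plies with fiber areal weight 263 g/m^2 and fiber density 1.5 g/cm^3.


Vf = n * FAW / (rho_f * h * 1000) = 22 * 263 / (1.5 * 12.9 * 1000) = 0.299

0.299


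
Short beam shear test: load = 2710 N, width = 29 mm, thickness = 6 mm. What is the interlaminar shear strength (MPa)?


ILSS = 3F/(4bh) = 3*2710/(4*29*6) = 11.68 MPa

11.68 MPa


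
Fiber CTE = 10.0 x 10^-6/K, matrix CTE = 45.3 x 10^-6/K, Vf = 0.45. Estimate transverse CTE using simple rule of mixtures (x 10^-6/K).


alpha_2 = alpha_f*Vf + alpha_m*(1-Vf) = 10.0*0.45 + 45.3*0.55 = 29.4 x 10^-6/K

29.4 x 10^-6/K


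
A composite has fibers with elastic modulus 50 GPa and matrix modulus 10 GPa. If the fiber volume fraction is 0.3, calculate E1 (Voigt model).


E1 = Ef*Vf + Em*(1-Vf) = 50*0.3 + 10*0.7 = 22.0 GPa

22.0 GPa


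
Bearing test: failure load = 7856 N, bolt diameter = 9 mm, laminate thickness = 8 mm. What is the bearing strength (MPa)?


sigma_br = F/(d*h) = 7856/(9*8) = 109.1 MPa

109.1 MPa


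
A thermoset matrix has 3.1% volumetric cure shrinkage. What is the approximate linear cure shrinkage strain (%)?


Linear shrinkage ≈ vol_shrink/3 = 3.1/3 = 1.033%

1.033%


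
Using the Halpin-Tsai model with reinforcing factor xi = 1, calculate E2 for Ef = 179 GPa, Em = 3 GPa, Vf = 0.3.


eta = (Ef/Em - 1)/(Ef/Em + xi) = (59.6667 - 1)/(59.6667 + 1) = 0.967
E2 = Em*(1+xi*eta*Vf)/(1-eta*Vf) = 5.45 GPa

5.45 GPa


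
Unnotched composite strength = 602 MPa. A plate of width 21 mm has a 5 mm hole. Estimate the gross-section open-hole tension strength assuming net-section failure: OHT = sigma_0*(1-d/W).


OHT = sigma_0*(1-d/W) = 602*(1-5/21) = 458.7 MPa

458.7 MPa


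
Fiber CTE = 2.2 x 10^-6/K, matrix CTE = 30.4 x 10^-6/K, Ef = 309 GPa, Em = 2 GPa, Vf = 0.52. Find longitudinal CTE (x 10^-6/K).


E1 = Ef*Vf + Em*(1-Vf) = 161.64
alpha_1 = (alpha_f*Ef*Vf + alpha_m*Em*(1-Vf))/E1 = 2.37 x 10^-6/K

2.37 x 10^-6/K


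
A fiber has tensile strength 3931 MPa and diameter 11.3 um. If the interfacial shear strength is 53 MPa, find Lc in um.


Lc = sigma_f * d / (2 * tau_i) = 3931 * 11.3 / (2 * 53) = 419.1 um

419.1 um


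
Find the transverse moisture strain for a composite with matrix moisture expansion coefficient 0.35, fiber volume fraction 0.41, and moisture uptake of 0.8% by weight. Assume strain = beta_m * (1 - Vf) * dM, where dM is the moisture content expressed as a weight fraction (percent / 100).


dM = 0.8/100 = 0.008
strain = beta_m * (1-Vf) * dM = 0.35 * 0.59 * 0.008 = 0.001652

0.001652


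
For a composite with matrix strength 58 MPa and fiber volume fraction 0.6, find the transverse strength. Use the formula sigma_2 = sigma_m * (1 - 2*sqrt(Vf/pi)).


factor = 1 - 2*sqrt(0.6/pi) = 0.126
sigma_2 = 58 * 0.126 = 7.31 MPa

7.31 MPa


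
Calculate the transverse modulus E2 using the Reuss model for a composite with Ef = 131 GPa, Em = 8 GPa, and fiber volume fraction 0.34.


1/E2 = Vf/Ef + (1-Vf)/Em = 0.34/131 + 0.66/8
E2 = 11.75 GPa

11.75 GPa


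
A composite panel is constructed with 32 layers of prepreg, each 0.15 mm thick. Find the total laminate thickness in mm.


h = n * t_ply = 32 * 0.15 = 4.8 mm

4.8 mm


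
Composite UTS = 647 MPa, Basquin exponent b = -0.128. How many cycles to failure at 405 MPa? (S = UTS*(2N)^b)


N = 0.5 * (S/UTS)^(1/b) = 0.5 * (405/647)^(1/-0.128) = 19.4275 cycles

19.4275 cycles


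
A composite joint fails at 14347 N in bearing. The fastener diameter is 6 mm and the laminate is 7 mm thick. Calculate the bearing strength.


sigma_br = F/(d*h) = 14347/(6*7) = 341.6 MPa

341.6 MPa


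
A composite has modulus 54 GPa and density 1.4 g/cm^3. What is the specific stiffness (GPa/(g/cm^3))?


Specific stiffness = E/rho = 54/1.4 = 38.6 GPa/(g/cm^3)

38.6 GPa/(g/cm^3)


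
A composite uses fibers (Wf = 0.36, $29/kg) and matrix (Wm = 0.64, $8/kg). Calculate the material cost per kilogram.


Cost = cost_f*Wf + cost_m*Wm = 29*0.36 + 8*0.64 = $15.56/kg

$15.56/kg


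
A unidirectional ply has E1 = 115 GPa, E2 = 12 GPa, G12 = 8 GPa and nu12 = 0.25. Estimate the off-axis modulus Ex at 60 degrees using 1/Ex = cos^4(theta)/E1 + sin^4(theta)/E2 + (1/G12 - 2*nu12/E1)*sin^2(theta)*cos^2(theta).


cos^4(60) = 0.0625, sin^4(60) = 0.5625, sin^2(60)*cos^2(60) = 0.1875
1/G12 - 2*nu12/E1 = 1/8 - 2*0.25/115 = 0.120652 GPa^-1
1/Ex = 0.0625/115 + 0.5625/12 + 0.120652*0.1875 = 0.0700408 GPa^-1
Ex = 14.28 GPa

14.28 GPa


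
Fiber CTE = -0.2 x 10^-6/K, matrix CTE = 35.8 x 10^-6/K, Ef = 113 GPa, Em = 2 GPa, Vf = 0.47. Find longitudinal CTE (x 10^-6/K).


E1 = Ef*Vf + Em*(1-Vf) = 54.17
alpha_1 = (alpha_f*Ef*Vf + alpha_m*Em*(1-Vf))/E1 = 0.5 x 10^-6/K

0.5 x 10^-6/K


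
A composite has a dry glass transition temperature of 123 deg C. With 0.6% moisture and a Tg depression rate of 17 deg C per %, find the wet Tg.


Tg_wet = Tg_dry - k*moisture = 123 - 17*0.6 = 112.8 deg C

112.8 deg C


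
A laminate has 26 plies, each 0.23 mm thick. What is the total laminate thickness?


h = n * t_ply = 26 * 0.23 = 5.98 mm

5.98 mm


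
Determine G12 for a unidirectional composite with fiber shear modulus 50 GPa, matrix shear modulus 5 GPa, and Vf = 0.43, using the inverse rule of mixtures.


1/G12 = Vf/Gf + (1-Vf)/Gm = 0.43/50 + 0.57/5
G12 = 8.16 GPa

8.16 GPa


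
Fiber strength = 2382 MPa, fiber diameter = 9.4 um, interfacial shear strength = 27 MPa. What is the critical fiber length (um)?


Lc = sigma_f * d / (2 * tau_i) = 2382 * 9.4 / (2 * 27) = 414.6 um

414.6 um


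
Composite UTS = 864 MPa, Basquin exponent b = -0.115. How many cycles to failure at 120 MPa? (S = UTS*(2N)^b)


N = 0.5 * (S/UTS)^(1/b) = 0.5 * (120/864)^(1/-0.115) = 1.4257e+07 cycles

1.4257e+07 cycles


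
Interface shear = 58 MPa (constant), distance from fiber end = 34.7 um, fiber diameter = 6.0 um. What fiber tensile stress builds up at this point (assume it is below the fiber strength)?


Force balance: sigma_f * (pi*d^2/4) = tau * (pi*d) * x  ->  sigma_f = 4 * tau * x / d
sigma_f = 4 * 58 * 34.7 / 6.0 = 1341.7 MPa

1341.7 MPa


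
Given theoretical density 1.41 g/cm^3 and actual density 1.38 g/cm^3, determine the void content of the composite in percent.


Void% = (rho_theo - rho_actual)/rho_theo * 100 = (1.41 - 1.38)/1.41 * 100 = 2.13%

2.13%


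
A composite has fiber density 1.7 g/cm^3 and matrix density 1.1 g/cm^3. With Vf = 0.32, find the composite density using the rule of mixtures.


rho_c = rho_f*Vf + rho_m*(1-Vf) = 1.7*0.32 + 1.1*0.68 = 1.292 g/cm^3

1.292 g/cm^3


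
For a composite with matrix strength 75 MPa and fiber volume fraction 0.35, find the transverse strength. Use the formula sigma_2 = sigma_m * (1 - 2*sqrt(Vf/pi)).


factor = 1 - 2*sqrt(0.35/pi) = 0.3324
sigma_2 = 75 * 0.3324 = 24.93 MPa

24.93 MPa


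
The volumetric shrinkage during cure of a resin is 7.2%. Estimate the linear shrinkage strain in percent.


Linear shrinkage ≈ vol_shrink/3 = 7.2/3 = 2.4%

2.4%


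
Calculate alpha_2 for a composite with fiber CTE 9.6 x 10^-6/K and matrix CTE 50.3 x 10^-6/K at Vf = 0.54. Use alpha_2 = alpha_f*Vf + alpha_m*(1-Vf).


alpha_2 = alpha_f*Vf + alpha_m*(1-Vf) = 9.6*0.54 + 50.3*0.46 = 28.3 x 10^-6/K

28.3 x 10^-6/K


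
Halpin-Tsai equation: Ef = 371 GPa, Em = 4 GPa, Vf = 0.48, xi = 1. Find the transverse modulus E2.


eta = (Ef/Em - 1)/(Ef/Em + xi) = (92.75 - 1)/(92.75 + 1) = 0.9787
E2 = Em*(1+xi*eta*Vf)/(1-eta*Vf) = 11.09 GPa

11.09 GPa


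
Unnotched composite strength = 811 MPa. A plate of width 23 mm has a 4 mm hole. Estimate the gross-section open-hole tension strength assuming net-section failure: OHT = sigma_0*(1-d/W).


OHT = sigma_0*(1-d/W) = 811*(1-4/23) = 670.0 MPa

670.0 MPa


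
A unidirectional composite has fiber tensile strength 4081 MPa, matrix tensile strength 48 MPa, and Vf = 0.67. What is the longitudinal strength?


sigma_1 = sigma_f*Vf + sigma_m*(1-Vf) = 4081*0.67 + 48*0.33 = 2750.1 MPa

2750.1 MPa


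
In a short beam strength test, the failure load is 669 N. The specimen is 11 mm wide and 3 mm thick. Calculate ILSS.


ILSS = 3F/(4bh) = 3*669/(4*11*3) = 15.2 MPa

15.2 MPa


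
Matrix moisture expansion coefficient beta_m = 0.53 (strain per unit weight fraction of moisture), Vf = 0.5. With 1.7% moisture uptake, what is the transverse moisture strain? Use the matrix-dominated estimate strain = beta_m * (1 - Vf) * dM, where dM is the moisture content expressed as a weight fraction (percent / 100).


dM = 1.7/100 = 0.017
strain = beta_m * (1-Vf) * dM = 0.53 * 0.5 * 0.017 = 0.004505

0.004505


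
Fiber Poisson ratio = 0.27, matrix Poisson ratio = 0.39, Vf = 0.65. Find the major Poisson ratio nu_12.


nu_12 = nu_f*Vf + nu_m*(1-Vf) = 0.27*0.65 + 0.39*0.35 = 0.312

0.312


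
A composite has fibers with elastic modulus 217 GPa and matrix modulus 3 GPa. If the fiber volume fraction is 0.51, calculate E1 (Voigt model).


E1 = Ef*Vf + Em*(1-Vf) = 217*0.51 + 3*0.49 = 112.14 GPa

112.14 GPa


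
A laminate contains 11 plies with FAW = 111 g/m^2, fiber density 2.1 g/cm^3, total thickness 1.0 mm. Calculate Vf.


Vf = n * FAW / (rho_f * h * 1000) = 11 * 111 / (2.1 * 1.0 * 1000) = 0.5814

0.5814


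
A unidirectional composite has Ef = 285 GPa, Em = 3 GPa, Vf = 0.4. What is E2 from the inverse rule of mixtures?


1/E2 = Vf/Ef + (1-Vf)/Em = 0.4/285 + 0.6/3
E2 = 4.97 GPa

4.97 GPa


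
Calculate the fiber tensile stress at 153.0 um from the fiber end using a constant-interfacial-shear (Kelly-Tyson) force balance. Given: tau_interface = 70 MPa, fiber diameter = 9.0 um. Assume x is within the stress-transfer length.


Force balance: sigma_f * (pi*d^2/4) = tau * (pi*d) * x  ->  sigma_f = 4 * tau * x / d
sigma_f = 4 * 70 * 153.0 / 9.0 = 4760.0 MPa

4760.0 MPa


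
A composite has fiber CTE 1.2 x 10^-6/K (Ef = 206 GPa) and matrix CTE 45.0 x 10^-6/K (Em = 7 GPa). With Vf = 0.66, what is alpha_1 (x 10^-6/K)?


E1 = Ef*Vf + Em*(1-Vf) = 138.34
alpha_1 = (alpha_f*Ef*Vf + alpha_m*Em*(1-Vf))/E1 = 1.95 x 10^-6/K

1.95 x 10^-6/K


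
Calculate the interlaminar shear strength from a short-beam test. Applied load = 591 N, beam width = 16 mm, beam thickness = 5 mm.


ILSS = 3F/(4bh) = 3*591/(4*16*5) = 5.54 MPa

5.54 MPa


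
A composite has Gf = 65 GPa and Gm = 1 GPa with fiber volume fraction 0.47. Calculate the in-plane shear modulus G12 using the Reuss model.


1/G12 = Vf/Gf + (1-Vf)/Gm = 0.47/65 + 0.53/1
G12 = 1.86 GPa

1.86 GPa


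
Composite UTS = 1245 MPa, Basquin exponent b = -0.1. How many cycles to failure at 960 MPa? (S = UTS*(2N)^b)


N = 0.5 * (S/UTS)^(1/b) = 0.5 * (960/1245)^(1/-0.1) = 6.7290 cycles

6.7290 cycles


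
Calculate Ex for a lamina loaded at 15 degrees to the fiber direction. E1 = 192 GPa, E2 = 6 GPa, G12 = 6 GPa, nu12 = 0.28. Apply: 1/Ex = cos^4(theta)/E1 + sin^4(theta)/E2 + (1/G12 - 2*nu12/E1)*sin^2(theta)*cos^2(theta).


cos^4(15) = 0.870513, sin^4(15) = 0.004487, sin^2(15)*cos^2(15) = 0.0625
1/G12 - 2*nu12/E1 = 1/6 - 2*0.28/192 = 0.16375 GPa^-1
1/Ex = 0.870513/192 + 0.004487/6 + 0.16375*0.0625 = 0.0155162 GPa^-1
Ex = 64.45 GPa

64.45 GPa


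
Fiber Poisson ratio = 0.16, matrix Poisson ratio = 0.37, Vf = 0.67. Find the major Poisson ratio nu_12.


nu_12 = nu_f*Vf + nu_m*(1-Vf) = 0.16*0.67 + 0.37*0.33 = 0.2293

0.2293


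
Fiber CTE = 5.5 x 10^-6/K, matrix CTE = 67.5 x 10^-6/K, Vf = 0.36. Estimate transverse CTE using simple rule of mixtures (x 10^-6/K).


alpha_2 = alpha_f*Vf + alpha_m*(1-Vf) = 5.5*0.36 + 67.5*0.64 = 45.2 x 10^-6/K

45.2 x 10^-6/K


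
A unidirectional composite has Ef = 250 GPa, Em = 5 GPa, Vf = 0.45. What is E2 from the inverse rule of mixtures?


1/E2 = Vf/Ef + (1-Vf)/Em = 0.45/250 + 0.55/5
E2 = 8.94 GPa

8.94 GPa


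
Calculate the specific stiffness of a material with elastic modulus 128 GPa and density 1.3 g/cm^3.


Specific stiffness = E/rho = 128/1.3 = 98.5 GPa/(g/cm^3)

98.5 GPa/(g/cm^3)


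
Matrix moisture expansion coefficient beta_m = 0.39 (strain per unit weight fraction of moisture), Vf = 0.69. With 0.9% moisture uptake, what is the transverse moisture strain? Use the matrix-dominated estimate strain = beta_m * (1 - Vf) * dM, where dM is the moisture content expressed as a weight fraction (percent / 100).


dM = 0.9/100 = 0.009
strain = beta_m * (1-Vf) * dM = 0.39 * 0.31 * 0.009 = 0.0010881

0.0010881


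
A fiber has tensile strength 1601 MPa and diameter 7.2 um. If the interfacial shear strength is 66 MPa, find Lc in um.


Lc = sigma_f * d / (2 * tau_i) = 1601 * 7.2 / (2 * 66) = 87.3 um

87.3 um


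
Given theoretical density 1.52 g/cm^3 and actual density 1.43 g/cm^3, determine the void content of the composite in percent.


Void% = (rho_theo - rho_actual)/rho_theo * 100 = (1.52 - 1.43)/1.52 * 100 = 5.92%

5.92%


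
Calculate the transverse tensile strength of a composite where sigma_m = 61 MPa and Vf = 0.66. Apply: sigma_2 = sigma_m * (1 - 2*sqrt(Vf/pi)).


factor = 1 - 2*sqrt(0.66/pi) = 0.0833
sigma_2 = 61 * 0.0833 = 5.08 MPa

5.08 MPa


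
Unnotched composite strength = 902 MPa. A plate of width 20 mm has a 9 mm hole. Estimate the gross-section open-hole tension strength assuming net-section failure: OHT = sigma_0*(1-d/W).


OHT = sigma_0*(1-d/W) = 902*(1-9/20) = 496.1 MPa

496.1 MPa


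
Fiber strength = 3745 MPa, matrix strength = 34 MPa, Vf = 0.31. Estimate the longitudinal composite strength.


sigma_1 = sigma_f*Vf + sigma_m*(1-Vf) = 3745*0.31 + 34*0.69 = 1184.4 MPa

1184.4 MPa


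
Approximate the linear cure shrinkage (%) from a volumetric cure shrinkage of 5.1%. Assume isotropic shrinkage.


Linear shrinkage ≈ vol_shrink/3 = 5.1/3 = 1.7%

1.7%


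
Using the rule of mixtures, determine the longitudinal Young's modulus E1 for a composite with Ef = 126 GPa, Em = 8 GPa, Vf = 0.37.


E1 = Ef*Vf + Em*(1-Vf) = 126*0.37 + 8*0.63 = 51.66 GPa

51.66 GPa


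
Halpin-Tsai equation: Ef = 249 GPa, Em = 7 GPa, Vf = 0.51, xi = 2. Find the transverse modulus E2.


eta = (Ef/Em - 1)/(Ef/Em + xi) = (35.5714 - 1)/(35.5714 + 2) = 0.9202
E2 = Em*(1+xi*eta*Vf)/(1-eta*Vf) = 25.57 GPa

25.57 GPa


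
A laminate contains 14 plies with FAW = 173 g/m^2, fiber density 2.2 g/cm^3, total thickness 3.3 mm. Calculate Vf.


Vf = n * FAW / (rho_f * h * 1000) = 14 * 173 / (2.2 * 3.3 * 1000) = 0.3336

0.3336


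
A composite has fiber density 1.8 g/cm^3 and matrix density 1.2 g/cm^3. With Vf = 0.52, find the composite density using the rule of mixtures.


rho_c = rho_f*Vf + rho_m*(1-Vf) = 1.8*0.52 + 1.2*0.48 = 1.512 g/cm^3

1.512 g/cm^3


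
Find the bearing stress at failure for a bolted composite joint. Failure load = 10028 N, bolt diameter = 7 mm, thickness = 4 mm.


sigma_br = F/(d*h) = 10028/(7*4) = 358.1 MPa

358.1 MPa


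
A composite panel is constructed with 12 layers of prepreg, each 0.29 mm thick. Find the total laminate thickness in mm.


h = n * t_ply = 12 * 0.29 = 3.48 mm

3.48 mm


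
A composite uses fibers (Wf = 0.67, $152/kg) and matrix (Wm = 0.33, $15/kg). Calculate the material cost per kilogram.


Cost = cost_f*Wf + cost_m*Wm = 152*0.67 + 15*0.33 = $106.79/kg

$106.79/kg


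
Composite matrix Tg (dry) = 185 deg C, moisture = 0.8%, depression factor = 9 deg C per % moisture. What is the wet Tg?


Tg_wet = Tg_dry - k*moisture = 185 - 9*0.8 = 177.8 deg C

177.8 deg C


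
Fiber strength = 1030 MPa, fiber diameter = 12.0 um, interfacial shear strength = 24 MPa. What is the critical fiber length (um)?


Lc = sigma_f * d / (2 * tau_i) = 1030 * 12.0 / (2 * 24) = 257.5 um

257.5 um


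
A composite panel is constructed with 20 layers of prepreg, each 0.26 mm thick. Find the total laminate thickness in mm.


h = n * t_ply = 20 * 0.26 = 5.2 mm

5.2 mm


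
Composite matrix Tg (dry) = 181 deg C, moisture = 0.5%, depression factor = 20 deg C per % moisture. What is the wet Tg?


Tg_wet = Tg_dry - k*moisture = 181 - 20*0.5 = 171.0 deg C

171.0 deg C


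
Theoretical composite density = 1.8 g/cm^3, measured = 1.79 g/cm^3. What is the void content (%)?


Void% = (rho_theo - rho_actual)/rho_theo * 100 = (1.8 - 1.79)/1.8 * 100 = 0.56%

0.56%


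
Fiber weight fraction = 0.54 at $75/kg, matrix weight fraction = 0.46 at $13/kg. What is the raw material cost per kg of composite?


Cost = cost_f*Wf + cost_m*Wm = 75*0.54 + 13*0.46 = $46.48/kg

$46.48/kg


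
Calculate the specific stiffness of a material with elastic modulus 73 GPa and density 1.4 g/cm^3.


Specific stiffness = E/rho = 73/1.4 = 52.1 GPa/(g/cm^3)

52.1 GPa/(g/cm^3)


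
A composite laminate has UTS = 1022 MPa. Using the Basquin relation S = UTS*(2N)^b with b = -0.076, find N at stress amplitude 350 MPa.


N = 0.5 * (S/UTS)^(1/b) = 0.5 * (350/1022)^(1/-0.076) = 664398.3971 cycles

664398.3971 cycles


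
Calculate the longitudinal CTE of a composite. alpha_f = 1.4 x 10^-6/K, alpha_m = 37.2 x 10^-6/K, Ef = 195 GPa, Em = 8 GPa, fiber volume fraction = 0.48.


E1 = Ef*Vf + Em*(1-Vf) = 97.76
alpha_1 = (alpha_f*Ef*Vf + alpha_m*Em*(1-Vf))/E1 = 2.92 x 10^-6/K

2.92 x 10^-6/K


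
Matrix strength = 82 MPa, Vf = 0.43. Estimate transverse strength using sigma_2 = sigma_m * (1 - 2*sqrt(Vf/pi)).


factor = 1 - 2*sqrt(0.43/pi) = 0.2601
sigma_2 = 82 * 0.2601 = 21.33 MPa

21.33 MPa


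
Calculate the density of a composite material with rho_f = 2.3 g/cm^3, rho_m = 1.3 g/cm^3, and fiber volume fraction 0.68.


rho_c = rho_f*Vf + rho_m*(1-Vf) = 2.3*0.68 + 1.3*0.32 = 1.98 g/cm^3

1.98 g/cm^3


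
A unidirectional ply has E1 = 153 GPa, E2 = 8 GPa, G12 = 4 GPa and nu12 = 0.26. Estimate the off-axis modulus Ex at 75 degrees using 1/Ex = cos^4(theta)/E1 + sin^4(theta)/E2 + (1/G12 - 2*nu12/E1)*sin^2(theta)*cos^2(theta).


cos^4(75) = 0.004487, sin^4(75) = 0.870513, sin^2(75)*cos^2(75) = 0.0625
1/G12 - 2*nu12/E1 = 1/4 - 2*0.26/153 = 0.246601 GPa^-1
1/Ex = 0.004487/153 + 0.870513/8 + 0.246601*0.0625 = 0.124256 GPa^-1
Ex = 8.05 GPa

8.05 GPa
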